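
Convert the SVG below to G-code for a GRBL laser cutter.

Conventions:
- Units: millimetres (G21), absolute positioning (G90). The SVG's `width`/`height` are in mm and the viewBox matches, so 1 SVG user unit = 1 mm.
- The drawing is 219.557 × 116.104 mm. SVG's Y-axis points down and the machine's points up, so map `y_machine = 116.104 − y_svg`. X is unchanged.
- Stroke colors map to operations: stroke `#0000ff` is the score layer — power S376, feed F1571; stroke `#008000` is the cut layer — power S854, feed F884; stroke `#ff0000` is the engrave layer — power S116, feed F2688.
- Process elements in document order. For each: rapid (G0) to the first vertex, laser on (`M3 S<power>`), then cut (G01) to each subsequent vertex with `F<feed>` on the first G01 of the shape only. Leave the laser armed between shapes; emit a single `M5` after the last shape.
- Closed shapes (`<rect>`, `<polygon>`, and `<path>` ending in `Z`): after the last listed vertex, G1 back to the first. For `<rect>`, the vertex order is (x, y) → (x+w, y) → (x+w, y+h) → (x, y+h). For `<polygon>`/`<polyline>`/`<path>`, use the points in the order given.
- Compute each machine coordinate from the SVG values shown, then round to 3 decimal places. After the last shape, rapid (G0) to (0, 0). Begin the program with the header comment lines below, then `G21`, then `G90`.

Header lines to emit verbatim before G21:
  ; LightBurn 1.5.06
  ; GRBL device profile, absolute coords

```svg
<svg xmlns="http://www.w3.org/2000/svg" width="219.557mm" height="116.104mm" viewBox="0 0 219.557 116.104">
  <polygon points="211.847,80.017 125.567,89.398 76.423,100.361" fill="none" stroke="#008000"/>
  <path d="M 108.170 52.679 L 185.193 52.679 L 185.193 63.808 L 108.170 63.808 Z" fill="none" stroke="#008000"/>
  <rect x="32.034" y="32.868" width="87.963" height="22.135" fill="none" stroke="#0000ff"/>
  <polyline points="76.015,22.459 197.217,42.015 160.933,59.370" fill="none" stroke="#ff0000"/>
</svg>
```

Since the viewBox matches the mm dimensions, user units are millimetres directly. The only transform is the Y-flip y_m = 116.104 − y_svg.

Shape 1 is a closed polygon drawn with `<polygon>`. Its stroke #008000 means cut at S854, F884. After flipping Y the toolpath is (211.847,36.087) → (125.567,26.706) → (76.423,15.743) → (211.847,36.087), returning to the start.

Shape 2 is a rectangle drawn with `<path>`. Its stroke #008000 means cut at S854, F884. After flipping Y the toolpath is (108.170,63.425) → (185.193,63.425) → (185.193,52.296) → (108.170,52.296) → (108.170,63.425), returning to the start.

Shape 3 is a rectangle drawn with `<rect>`. Its stroke #0000ff means score at S376, F1571. After flipping Y the toolpath is (32.034,83.236) → (119.997,83.236) → (119.997,61.101) → (32.034,61.101) → (32.034,83.236), returning to the start.

Shape 4 is a open polyline drawn with `<polyline>`. Its stroke #ff0000 means engrave at S116, F2688. After flipping Y the toolpath is (76.015,93.645) → (197.217,74.089) → (160.933,56.734).

; LightBurn 1.5.06
; GRBL device profile, absolute coords
G21
G90
G0 X211.847 Y36.087
M3 S854
G01 X125.567 Y26.706 F884
G01 X76.423 Y15.743
G01 X211.847 Y36.087
G0 X108.170 Y63.425
M3 S854
G01 X185.193 Y63.425 F884
G01 X185.193 Y52.296
G01 X108.170 Y52.296
G01 X108.170 Y63.425
G0 X32.034 Y83.236
M3 S376
G01 X119.997 Y83.236 F1571
G01 X119.997 Y61.101
G01 X32.034 Y61.101
G01 X32.034 Y83.236
G0 X76.015 Y93.645
M3 S116
G01 X197.217 Y74.089 F2688
G01 X160.933 Y56.734
M5
G0 X0.000 Y0.000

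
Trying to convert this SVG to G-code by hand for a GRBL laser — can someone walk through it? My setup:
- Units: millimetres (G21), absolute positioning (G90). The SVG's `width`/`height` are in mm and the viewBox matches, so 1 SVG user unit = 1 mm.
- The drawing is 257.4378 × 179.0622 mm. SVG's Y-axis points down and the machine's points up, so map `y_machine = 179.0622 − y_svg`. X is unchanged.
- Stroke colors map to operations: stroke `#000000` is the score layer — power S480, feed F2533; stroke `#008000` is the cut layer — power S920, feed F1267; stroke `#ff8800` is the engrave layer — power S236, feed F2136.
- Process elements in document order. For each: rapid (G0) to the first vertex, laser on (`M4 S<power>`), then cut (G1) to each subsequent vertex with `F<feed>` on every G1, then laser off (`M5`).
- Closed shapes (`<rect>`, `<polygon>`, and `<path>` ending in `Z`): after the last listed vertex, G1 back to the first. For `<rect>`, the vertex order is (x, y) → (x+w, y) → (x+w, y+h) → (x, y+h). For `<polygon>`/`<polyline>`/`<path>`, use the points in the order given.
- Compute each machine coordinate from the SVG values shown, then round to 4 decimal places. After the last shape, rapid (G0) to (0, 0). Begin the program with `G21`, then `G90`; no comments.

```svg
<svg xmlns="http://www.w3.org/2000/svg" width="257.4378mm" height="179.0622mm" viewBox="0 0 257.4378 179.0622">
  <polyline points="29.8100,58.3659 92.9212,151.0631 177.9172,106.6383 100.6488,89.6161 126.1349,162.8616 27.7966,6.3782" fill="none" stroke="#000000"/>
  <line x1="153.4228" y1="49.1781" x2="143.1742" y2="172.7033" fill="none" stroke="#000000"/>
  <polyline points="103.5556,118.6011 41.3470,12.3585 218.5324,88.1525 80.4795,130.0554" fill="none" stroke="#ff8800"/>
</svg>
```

G21
G90
G0 X29.8100 Y120.6963
M4 S480
G1 X92.9212 Y27.9991 F2533
G1 X177.9172 Y72.4239 F2533
G1 X100.6488 Y89.4461 F2533
G1 X126.1349 Y16.2006 F2533
G1 X27.7966 Y172.6840 F2533
M5
G0 X153.4228 Y129.8841
M4 S480
G1 X143.1742 Y6.3589 F2533
M5
G0 X103.5556 Y60.4611
M4 S236
G1 X41.3470 Y166.7037 F2136
G1 X218.5324 Y90.9097 F2136
G1 X80.4795 Y49.0068 F2136
M5
G0 X0.0000 Y0.0000

Since the viewBox matches the mm dimensions, user units are millimetres directly. The only transform is the Y-flip y_m = 179.0622 − y_svg.

Shape 1 is a open polyline drawn with `<polyline>`. Its stroke #000000 means score at S480, F2533. After flipping Y the toolpath is (29.8100,120.6963) → (92.9212,27.9991) → (177.9172,72.4239) → (100.6488,89.4461) → (126.1349,16.2006) → (27.7966,172.6840).

Shape 2 is a line segment drawn with `<line>`. Its stroke #000000 means score at S480, F2533. After flipping Y the toolpath is (153.4228,129.8841) → (143.1742,6.3589).

Shape 3 is a open polyline drawn with `<polyline>`. Its stroke #ff8800 means engrave at S236, F2136. After flipping Y the toolpath is (103.5556,60.4611) → (41.3470,166.7037) → (218.5324,90.9097) → (80.4795,49.0068).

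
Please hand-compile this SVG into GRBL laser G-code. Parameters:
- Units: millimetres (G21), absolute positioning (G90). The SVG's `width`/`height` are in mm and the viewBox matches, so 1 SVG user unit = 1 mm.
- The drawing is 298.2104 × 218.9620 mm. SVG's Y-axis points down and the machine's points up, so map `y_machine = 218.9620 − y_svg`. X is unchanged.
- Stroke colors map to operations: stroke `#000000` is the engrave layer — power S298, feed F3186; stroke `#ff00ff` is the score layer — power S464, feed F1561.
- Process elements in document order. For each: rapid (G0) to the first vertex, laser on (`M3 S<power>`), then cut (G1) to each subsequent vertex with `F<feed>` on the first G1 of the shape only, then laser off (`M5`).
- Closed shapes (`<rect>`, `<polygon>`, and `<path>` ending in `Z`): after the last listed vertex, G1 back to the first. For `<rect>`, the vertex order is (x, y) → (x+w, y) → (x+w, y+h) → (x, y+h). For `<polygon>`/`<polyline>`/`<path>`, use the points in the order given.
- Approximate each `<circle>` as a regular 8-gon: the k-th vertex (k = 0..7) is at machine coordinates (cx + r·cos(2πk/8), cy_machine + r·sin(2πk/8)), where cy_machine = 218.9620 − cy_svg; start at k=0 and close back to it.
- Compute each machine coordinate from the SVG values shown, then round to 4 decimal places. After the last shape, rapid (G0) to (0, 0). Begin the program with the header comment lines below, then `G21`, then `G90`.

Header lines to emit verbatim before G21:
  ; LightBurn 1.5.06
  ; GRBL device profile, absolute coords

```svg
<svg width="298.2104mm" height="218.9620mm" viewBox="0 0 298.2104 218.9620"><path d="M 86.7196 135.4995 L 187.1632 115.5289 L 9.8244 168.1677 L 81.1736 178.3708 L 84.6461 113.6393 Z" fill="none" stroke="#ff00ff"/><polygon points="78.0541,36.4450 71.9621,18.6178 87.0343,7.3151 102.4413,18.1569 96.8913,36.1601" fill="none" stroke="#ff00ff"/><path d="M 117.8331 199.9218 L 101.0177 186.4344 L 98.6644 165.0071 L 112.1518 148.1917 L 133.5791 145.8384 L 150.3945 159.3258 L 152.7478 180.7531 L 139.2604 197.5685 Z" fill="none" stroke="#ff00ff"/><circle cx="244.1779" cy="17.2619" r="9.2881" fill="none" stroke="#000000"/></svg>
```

Since the viewBox matches the mm dimensions, user units are millimetres directly. The only transform is the Y-flip y_m = 218.9620 − y_svg.

Shape 1 is a closed polygon drawn with `<path>`. Its stroke #ff00ff means score at S464, F1561. After flipping Y the toolpath is (86.7196,83.4625) → (187.1632,103.4331) → (9.8244,50.7943) → (81.1736,40.5912) → (84.6461,105.3227) → (86.7196,83.4625), returning to the start.

Shape 2 is a regular polygon drawn with `<polygon>`. Its stroke #ff00ff means score at S464, F1561. After flipping Y the toolpath is (78.0541,182.5170) → (71.9621,200.3442) → (87.0343,211.6469) → (102.4413,200.8051) → (96.8913,182.8019) → (78.0541,182.5170), returning to the start.

Shape 3 is a regular polygon drawn with `<path>`. Its stroke #ff00ff means score at S464, F1561. After flipping Y the toolpath is (117.8331,19.0402) → (101.0177,32.5276) → (98.6644,53.9549) → (112.1518,70.7703) → (133.5791,73.1236) → (150.3945,59.6362) → (152.7478,38.2089) → (139.2604,21.3935) → (117.8331,19.0402), returning to the start.

Shape 4 is a circle drawn with `<circle>`. Its stroke #000000 means engrave at S298, F3186. After flipping Y the toolpath is (253.4660,201.7001) → (250.7456,208.2678) → (244.1779,210.9882) → (237.6102,208.2678) → (234.8898,201.7001) → (237.6102,195.1324) → (244.1779,192.4120) → (250.7456,195.1324) → (253.4660,201.7001), returning to the start.

; LightBurn 1.5.06
; GRBL device profile, absolute coords
G21
G90
G0 X86.7196 Y83.4625
M3 S464
G1 X187.1632 Y103.4331 F1561
G1 X9.8244 Y50.7943
G1 X81.1736 Y40.5912
G1 X84.6461 Y105.3227
G1 X86.7196 Y83.4625
M5
G0 X78.0541 Y182.5170
M3 S464
G1 X71.9621 Y200.3442 F1561
G1 X87.0343 Y211.6469
G1 X102.4413 Y200.8051
G1 X96.8913 Y182.8019
G1 X78.0541 Y182.5170
M5
G0 X117.8331 Y19.0402
M3 S464
G1 X101.0177 Y32.5276 F1561
G1 X98.6644 Y53.9549
G1 X112.1518 Y70.7703
G1 X133.5791 Y73.1236
G1 X150.3945 Y59.6362
G1 X152.7478 Y38.2089
G1 X139.2604 Y21.3935
G1 X117.8331 Y19.0402
M5
G0 X253.4660 Y201.7001
M3 S298
G1 X250.7456 Y208.2678 F3186
G1 X244.1779 Y210.9882
G1 X237.6102 Y208.2678
G1 X234.8898 Y201.7001
G1 X237.6102 Y195.1324
G1 X244.1779 Y192.4120
G1 X250.7456 Y195.1324
G1 X253.4660 Y201.7001
M5
G0 X0.0000 Y0.0000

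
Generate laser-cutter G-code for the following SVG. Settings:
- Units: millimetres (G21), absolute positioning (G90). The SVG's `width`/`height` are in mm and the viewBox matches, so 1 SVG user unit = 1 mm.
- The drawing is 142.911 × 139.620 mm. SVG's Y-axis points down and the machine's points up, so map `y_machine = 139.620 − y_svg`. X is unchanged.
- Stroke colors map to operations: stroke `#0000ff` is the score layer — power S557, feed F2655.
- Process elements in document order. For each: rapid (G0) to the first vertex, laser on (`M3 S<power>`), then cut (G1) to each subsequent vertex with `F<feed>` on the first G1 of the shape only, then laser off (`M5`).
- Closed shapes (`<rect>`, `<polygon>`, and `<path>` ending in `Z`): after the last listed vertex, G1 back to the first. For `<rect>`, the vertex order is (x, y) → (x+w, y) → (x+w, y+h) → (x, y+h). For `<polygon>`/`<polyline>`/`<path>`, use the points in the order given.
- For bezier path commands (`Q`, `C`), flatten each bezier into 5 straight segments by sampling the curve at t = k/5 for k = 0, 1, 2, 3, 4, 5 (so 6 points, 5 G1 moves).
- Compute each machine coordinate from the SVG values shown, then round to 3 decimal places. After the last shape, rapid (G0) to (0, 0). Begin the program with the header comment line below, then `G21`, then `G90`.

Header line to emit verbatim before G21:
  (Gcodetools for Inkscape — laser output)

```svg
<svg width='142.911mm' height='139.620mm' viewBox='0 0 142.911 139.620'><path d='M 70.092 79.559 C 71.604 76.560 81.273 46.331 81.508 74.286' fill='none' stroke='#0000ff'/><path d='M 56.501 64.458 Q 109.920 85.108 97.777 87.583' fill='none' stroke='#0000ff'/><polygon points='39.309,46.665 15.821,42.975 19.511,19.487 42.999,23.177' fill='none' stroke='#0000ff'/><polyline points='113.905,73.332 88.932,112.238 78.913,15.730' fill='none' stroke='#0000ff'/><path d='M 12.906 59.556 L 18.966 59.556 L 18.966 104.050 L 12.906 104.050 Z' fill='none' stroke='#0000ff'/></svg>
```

Since the viewBox matches the mm dimensions, user units are millimetres directly. The only transform is the Y-flip y_m = 139.620 − y_svg.

Shape 1 is a cubic bezier drawn with `<path>`. Its stroke #0000ff means score at S557, F2655. After flipping Y the toolpath is (70.092,60.061) → (71.837,64.445) → (74.696,71.264) → (77.824,76.418) → (80.376,75.808) → (81.508,65.334).

Shape 2 is a quadratic bezier drawn with `<path>`. Its stroke #0000ff means score at S557, F2655. After flipping Y the toolpath is (56.501,75.162) → (75.246,67.629) → (88.746,61.550) → (97.001,56.925) → (100.012,53.754) → (97.777,52.037).

Shape 3 is a regular polygon drawn with `<polygon>`. Its stroke #0000ff means score at S557, F2655. After flipping Y the toolpath is (39.309,92.955) → (15.821,96.645) → (19.511,120.133) → (42.999,116.443) → (39.309,92.955), returning to the start.

Shape 4 is a open polyline drawn with `<polyline>`. Its stroke #0000ff means score at S557, F2655. After flipping Y the toolpath is (113.905,66.288) → (88.932,27.382) → (78.913,123.890).

Shape 5 is a rectangle drawn with `<path>`. Its stroke #0000ff means score at S557, F2655. After flipping Y the toolpath is (12.906,80.064) → (18.966,80.064) → (18.966,35.570) → (12.906,35.570) → (12.906,80.064), returning to the start.

(Gcodetools for Inkscape — laser output)
G21
G90
G0 X70.092 Y60.061
M3 S557
G1 X71.837 Y64.445 F2655
G1 X74.696 Y71.264
G1 X77.824 Y76.418
G1 X80.376 Y75.808
G1 X81.508 Y65.334
M5
G0 X56.501 Y75.162
M3 S557
G1 X75.246 Y67.629 F2655
G1 X88.746 Y61.550
G1 X97.001 Y56.925
G1 X100.012 Y53.754
G1 X97.777 Y52.037
M5
G0 X39.309 Y92.955
M3 S557
G1 X15.821 Y96.645 F2655
G1 X19.511 Y120.133
G1 X42.999 Y116.443
G1 X39.309 Y92.955
M5
G0 X113.905 Y66.288
M3 S557
G1 X88.932 Y27.382 F2655
G1 X78.913 Y123.890
M5
G0 X12.906 Y80.064
M3 S557
G1 X18.966 Y80.064 F2655
G1 X18.966 Y35.570
G1 X12.906 Y35.570
G1 X12.906 Y80.064
M5
G0 X0.000 Y0.000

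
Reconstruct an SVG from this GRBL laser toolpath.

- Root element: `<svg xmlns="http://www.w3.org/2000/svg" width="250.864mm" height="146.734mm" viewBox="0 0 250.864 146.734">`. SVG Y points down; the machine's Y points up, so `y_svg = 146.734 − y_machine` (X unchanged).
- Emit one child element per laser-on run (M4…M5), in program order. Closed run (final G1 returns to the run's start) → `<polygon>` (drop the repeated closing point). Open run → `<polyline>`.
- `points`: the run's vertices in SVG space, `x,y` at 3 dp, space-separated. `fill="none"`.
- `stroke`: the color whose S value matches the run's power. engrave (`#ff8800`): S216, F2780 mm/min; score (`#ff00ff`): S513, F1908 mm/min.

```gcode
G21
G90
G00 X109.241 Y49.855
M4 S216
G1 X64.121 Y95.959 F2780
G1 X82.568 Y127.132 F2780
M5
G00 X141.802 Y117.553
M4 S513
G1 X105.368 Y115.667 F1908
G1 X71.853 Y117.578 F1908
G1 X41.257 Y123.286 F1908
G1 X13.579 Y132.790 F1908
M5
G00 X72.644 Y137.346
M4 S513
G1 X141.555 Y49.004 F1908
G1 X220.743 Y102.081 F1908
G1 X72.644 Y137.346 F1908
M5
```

<svg xmlns="http://www.w3.org/2000/svg" width="250.864mm" height="146.734mm" viewBox="0 0 250.864 146.734">
  <polyline points="109.241,96.879 64.121,50.775 82.568,19.602" fill="none" stroke="#ff8800"/>
  <polyline points="141.802,29.181 105.368,31.067 71.853,29.156 41.257,23.448 13.579,13.944" fill="none" stroke="#ff00ff"/>
  <polygon points="72.644,9.388 141.555,97.730 220.743,44.653" fill="none" stroke="#ff00ff"/>
</svg>

y_svg = 146.734 − y_m.

[1] S216→`#ff8800` (engrave); open run; points: 109.241,96.879 64.121,50.775 82.568,19.602

[2] S513→`#ff00ff` (score); open run; points: 141.802,29.181 105.368,31.067 71.853,29.156 41.257,23.448 13.579,13.944

[3] S513→`#ff00ff` (score); closed run; points: 72.644,9.388 141.555,97.730 220.743,44.653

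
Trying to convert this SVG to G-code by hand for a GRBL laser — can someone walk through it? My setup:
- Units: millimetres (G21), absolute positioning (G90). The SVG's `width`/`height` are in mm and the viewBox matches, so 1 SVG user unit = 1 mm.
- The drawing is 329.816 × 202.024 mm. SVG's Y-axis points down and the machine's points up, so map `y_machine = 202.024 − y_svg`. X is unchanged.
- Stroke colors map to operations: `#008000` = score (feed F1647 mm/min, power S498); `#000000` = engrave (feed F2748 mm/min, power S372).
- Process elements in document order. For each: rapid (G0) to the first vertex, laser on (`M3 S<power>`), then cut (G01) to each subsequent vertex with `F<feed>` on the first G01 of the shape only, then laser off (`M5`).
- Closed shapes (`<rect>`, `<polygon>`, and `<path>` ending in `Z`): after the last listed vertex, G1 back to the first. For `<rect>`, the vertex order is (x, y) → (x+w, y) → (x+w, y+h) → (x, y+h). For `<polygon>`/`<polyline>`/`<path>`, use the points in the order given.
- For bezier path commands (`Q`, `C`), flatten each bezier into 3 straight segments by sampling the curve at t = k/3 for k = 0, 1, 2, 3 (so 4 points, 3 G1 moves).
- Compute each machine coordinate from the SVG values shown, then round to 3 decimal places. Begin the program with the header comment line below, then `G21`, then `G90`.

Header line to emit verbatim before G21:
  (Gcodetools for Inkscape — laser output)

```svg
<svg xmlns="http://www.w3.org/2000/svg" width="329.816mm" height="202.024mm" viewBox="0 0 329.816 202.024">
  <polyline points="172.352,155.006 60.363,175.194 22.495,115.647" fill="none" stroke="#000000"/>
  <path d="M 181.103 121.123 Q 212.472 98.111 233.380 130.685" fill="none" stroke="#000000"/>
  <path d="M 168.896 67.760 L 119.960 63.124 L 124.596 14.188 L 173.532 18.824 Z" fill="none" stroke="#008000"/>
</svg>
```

Since the viewBox matches the mm dimensions, user units are millimetres directly. The only transform is the Y-flip y_m = 202.024 − y_svg.

Shape 1 is a open polyline drawn with `<polyline>`. Its stroke #000000 means engrave at S372, F2748. After flipping Y the toolpath is (172.352,47.018) → (60.363,26.830) → (22.495,86.377).

Shape 2 is a quadratic bezier drawn with `<path>`. Its stroke #000000 means engrave at S372, F2748. After flipping Y the toolpath is (181.103,80.901) → (200.853,90.066) → (218.279,86.879) → (233.380,71.339).

Shape 3 is a regular polygon drawn with `<path>`. Its stroke #008000 means score at S498, F1647. After flipping Y the toolpath is (168.896,134.264) → (119.960,138.900) → (124.596,187.836) → (173.532,183.200) → (168.896,134.264), returning to the start.

(Gcodetools for Inkscape — laser output)
G21
G90
G0 X172.352 Y47.018
M3 S372
G01 X60.363 Y26.830 F2748
G01 X22.495 Y86.377
M5
G0 X181.103 Y80.901
M3 S372
G01 X200.853 Y90.066 F2748
G01 X218.279 Y86.879
G01 X233.380 Y71.339
M5
G0 X168.896 Y134.264
M3 S498
G01 X119.960 Y138.900 F1647
G01 X124.596 Y187.836
G01 X173.532 Y183.200
G01 X168.896 Y134.264
M5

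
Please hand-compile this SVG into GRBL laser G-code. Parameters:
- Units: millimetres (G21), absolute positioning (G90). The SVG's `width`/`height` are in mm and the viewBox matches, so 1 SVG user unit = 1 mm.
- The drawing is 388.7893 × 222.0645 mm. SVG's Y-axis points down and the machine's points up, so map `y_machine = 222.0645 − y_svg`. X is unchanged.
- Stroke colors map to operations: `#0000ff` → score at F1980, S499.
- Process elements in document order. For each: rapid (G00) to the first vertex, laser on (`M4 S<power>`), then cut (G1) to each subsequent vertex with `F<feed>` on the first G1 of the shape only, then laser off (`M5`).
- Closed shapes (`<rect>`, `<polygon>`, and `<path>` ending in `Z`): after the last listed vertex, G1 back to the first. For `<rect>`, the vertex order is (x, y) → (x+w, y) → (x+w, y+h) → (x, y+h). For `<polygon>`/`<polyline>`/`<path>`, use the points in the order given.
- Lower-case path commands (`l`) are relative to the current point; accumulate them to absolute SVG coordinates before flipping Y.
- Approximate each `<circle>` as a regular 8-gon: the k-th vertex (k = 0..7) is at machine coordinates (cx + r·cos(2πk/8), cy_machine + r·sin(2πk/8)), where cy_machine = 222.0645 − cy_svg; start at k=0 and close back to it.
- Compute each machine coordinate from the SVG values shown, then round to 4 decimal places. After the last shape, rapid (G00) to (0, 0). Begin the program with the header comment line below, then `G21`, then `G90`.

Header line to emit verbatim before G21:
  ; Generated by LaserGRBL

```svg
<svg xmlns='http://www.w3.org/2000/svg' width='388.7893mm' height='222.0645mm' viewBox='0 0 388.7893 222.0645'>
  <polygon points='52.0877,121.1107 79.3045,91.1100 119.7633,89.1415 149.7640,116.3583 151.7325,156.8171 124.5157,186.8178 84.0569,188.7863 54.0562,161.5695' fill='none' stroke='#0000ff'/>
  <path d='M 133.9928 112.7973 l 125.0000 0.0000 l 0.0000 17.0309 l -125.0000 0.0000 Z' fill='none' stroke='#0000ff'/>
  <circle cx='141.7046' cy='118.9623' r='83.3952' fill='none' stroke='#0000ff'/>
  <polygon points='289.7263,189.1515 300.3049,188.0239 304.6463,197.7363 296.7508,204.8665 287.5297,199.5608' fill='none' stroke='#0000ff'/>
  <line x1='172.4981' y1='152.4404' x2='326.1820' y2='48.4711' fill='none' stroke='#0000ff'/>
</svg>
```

viewBox `0 0 388.7893 222.0645` with mm width/height → 1 unit = 1 mm. Flip: y_m = 222.0645 − y_svg.

**Shape 1** — `<polygon>` regular polygon, stroke `#0000ff` → score (S499, F1980). Machine vertices: (52.0877,100.9538) → (79.3045,130.9545) → (119.7633,132.9230) → (149.7640,105.7062) → (151.7325,65.2474) → (124.5157,35.2467) → (84.0569,33.2782) → (54.0562,60.4950) → (52.0877,100.9538). Closed: final G1 returns to the first vertex.

**Shape 2** — `<path>` rectangle, stroke `#0000ff` → score (S499, F1980). Machine vertices: (133.9928,109.2672) → (258.9928,109.2672) → (258.9928,92.2363) → (133.9928,92.2363) → (133.9928,109.2672). Closed: final G1 returns to the first vertex.

**Shape 3** — `<circle>` circle, stroke `#0000ff` → score (S499, F1980). Machine vertices: (225.0998,103.1022) → (200.6739,162.0715) → (141.7046,186.4974) → (82.7353,162.0715) → (58.3094,103.1022) → (82.7353,44.1329) → (141.7046,19.7070) → (200.6739,44.1329) → (225.0998,103.1022). Closed: final G1 returns to the first vertex.

**Shape 4** — `<polygon>` regular polygon, stroke `#0000ff` → score (S499, F1980). Machine vertices: (289.7263,32.9130) → (300.3049,34.0406) → (304.6463,24.3282) → (296.7508,17.1980) → (287.5297,22.5037) → (289.7263,32.9130). Closed: final G1 returns to the first vertex.

**Shape 5** — `<line>` line segment, stroke `#0000ff` → score (S499, F1980). Machine vertices: (172.4981,69.6241) → (326.1820,173.5934). Open path.

; Generated by LaserGRBL
G21
G90
G00 X52.0877 Y100.9538
M4 S499
G1 X79.3045 Y130.9545 F1980
G1 X119.7633 Y132.9230
G1 X149.7640 Y105.7062
G1 X151.7325 Y65.2474
G1 X124.5157 Y35.2467
G1 X84.0569 Y33.2782
G1 X54.0562 Y60.4950
G1 X52.0877 Y100.9538
M5
G00 X133.9928 Y109.2672
M4 S499
G1 X258.9928 Y109.2672 F1980
G1 X258.9928 Y92.2363
G1 X133.9928 Y92.2363
G1 X133.9928 Y109.2672
M5
G00 X225.0998 Y103.1022
M4 S499
G1 X200.6739 Y162.0715 F1980
G1 X141.7046 Y186.4974
G1 X82.7353 Y162.0715
G1 X58.3094 Y103.1022
G1 X82.7353 Y44.1329
G1 X141.7046 Y19.7070
G1 X200.6739 Y44.1329
G1 X225.0998 Y103.1022
M5
G00 X289.7263 Y32.9130
M4 S499
G1 X300.3049 Y34.0406 F1980
G1 X304.6463 Y24.3282
G1 X296.7508 Y17.1980
G1 X287.5297 Y22.5037
G1 X289.7263 Y32.9130
M5
G00 X172.4981 Y69.6241
M4 S499
G1 X326.1820 Y173.5934 F1980
M5
G00 X0.0000 Y0.0000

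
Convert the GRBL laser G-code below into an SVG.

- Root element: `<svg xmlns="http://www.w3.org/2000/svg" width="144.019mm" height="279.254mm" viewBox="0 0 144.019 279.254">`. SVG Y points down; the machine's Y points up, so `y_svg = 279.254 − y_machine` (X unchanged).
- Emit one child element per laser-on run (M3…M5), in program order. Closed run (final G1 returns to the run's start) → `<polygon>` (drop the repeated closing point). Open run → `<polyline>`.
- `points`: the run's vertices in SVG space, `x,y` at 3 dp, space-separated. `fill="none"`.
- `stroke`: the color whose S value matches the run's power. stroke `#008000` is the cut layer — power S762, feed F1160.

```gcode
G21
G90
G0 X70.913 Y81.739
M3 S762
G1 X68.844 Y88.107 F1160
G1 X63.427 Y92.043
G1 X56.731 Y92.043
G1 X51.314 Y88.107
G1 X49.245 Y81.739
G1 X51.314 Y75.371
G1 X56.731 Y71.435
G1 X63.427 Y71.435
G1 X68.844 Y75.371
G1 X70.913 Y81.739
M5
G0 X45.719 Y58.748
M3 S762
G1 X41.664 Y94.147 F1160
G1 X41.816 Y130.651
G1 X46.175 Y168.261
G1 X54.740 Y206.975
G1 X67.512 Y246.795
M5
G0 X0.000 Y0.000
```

Each laser-on run becomes one SVG element. Flip Y back into SVG space with y_svg = 279.254 − y_machine. Every run uses S762, so all elements get stroke `#008000` (cut).

Run 1: The run returns to its start, so emit a `<polygon>` with points (Y-flipped): 70.913,197.515 68.844,191.147 63.427,187.211 56.731,187.211 51.314,191.147 49.245,197.515 51.314,203.883 56.731,207.819 63.427,207.819 68.844,203.883.

Run 2: The run is open, so emit a `<polyline>` with points (Y-flipped): 45.719,220.506 41.664,185.107 41.816,148.603 46.175,110.993 54.740,72.279 67.512,32.459.

<svg xmlns="http://www.w3.org/2000/svg" width="144.019mm" height="279.254mm" viewBox="0 0 144.019 279.254">
  <polygon points="70.913,197.515 68.844,191.147 63.427,187.211 56.731,187.211 51.314,191.147 49.245,197.515 51.314,203.883 56.731,207.819 63.427,207.819 68.844,203.883" fill="none" stroke="#008000"/>
  <polyline points="45.719,220.506 41.664,185.107 41.816,148.603 46.175,110.993 54.740,72.279 67.512,32.459" fill="none" stroke="#008000"/>
</svg>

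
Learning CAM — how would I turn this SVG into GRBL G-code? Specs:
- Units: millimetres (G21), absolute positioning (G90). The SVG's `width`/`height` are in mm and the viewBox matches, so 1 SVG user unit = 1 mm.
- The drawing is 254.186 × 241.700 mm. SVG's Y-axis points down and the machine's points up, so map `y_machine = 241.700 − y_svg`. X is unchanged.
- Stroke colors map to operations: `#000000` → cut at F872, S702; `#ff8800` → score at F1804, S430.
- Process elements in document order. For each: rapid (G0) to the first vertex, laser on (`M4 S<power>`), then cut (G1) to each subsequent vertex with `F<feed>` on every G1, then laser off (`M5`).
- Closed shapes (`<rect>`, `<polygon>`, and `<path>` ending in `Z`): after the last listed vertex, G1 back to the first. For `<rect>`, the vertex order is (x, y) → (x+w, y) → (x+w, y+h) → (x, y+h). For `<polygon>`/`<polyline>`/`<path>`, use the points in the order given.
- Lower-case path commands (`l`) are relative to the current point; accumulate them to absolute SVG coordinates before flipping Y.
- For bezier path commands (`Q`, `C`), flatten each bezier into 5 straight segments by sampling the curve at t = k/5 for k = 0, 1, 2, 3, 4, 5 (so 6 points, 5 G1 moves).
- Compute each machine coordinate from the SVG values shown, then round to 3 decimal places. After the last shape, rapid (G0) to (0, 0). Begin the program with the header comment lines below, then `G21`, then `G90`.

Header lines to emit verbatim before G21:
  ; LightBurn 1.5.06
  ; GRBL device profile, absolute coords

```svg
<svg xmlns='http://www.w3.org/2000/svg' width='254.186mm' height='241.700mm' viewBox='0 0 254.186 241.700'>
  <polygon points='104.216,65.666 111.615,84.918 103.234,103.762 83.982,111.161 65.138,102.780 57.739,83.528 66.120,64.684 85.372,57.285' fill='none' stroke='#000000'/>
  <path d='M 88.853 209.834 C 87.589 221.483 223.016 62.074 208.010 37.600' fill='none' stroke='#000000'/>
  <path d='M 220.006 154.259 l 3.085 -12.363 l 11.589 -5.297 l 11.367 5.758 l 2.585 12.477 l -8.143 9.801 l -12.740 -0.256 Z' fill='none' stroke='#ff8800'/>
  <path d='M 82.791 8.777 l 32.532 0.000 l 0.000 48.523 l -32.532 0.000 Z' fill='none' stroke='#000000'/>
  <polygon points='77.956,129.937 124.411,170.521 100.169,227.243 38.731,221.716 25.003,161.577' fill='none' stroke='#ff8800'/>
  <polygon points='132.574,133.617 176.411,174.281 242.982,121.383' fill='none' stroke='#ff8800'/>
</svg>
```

; LightBurn 1.5.06
; GRBL device profile, absolute coords
G21
G90
G0 X104.216 Y176.034
M4 S702
G1 X111.615 Y156.782 F872
G1 X103.234 Y137.938 F872
G1 X83.982 Y130.539 F872
G1 X65.138 Y138.920 F872
G1 X57.739 Y158.172 F872
G1 X66.120 Y177.016 F872
G1 X85.372 Y184.415 F872
G1 X104.216 Y176.034 F872
M5
G0 X88.853 Y31.866
M4 S702
G1 X102.201 Y42.956 F872
G1 X134.572 Y80.411 F872
G1 X172.185 Y129.546 F872
G1 X201.259 Y175.671 F872
G1 X208.010 Y204.100 F872
M5
G0 X220.006 Y87.441
M4 S430
G1 X223.091 Y99.804 F1804
G1 X234.680 Y105.101 F1804
G1 X246.047 Y99.343 F1804
G1 X248.632 Y86.866 F1804
G1 X240.489 Y77.065 F1804
G1 X227.749 Y77.321 F1804
G1 X220.006 Y87.441 F1804
M5
G0 X82.791 Y232.923
M4 S702
G1 X115.323 Y232.923 F872
G1 X115.323 Y184.400 F872
G1 X82.791 Y184.400 F872
G1 X82.791 Y232.923 F872
M5
G0 X77.956 Y111.763
M4 S430
G1 X124.411 Y71.179 F1804
G1 X100.169 Y14.457 F1804
G1 X38.731 Y19.984 F1804
G1 X25.003 Y80.123 F1804
G1 X77.956 Y111.763 F1804
M5
G0 X132.574 Y108.083
M4 S430
G1 X176.411 Y67.419 F1804
G1 X242.982 Y120.317 F1804
G1 X132.574 Y108.083 F1804
M5
G0 X0.000 Y0.000

viewBox `0 0 254.186 241.700` with mm width/height → 1 unit = 1 mm. Flip: y_m = 241.700 − y_svg.

**Shape 1** — `<polygon>` regular polygon, stroke `#000000` → cut (S702, F872). Machine vertices: (104.216,176.034) → (111.615,156.782) → (103.234,137.938) → (83.982,130.539) → (65.138,138.920) → (57.739,158.172) → (66.120,177.016) → (85.372,184.415) → (104.216,176.034). Closed: final G1 returns to the first vertex.

**Shape 2** — `<path>` cubic bezier, stroke `#000000` → cut (S702, F872). Control points (SVG): P0=(88.853,209.834), P1=(87.589,221.483), P2=(223.016,62.074), P3=(208.010,37.600); sampled at t=k/5. Machine vertices: (88.853,31.866) → (102.201,42.956) → (134.572,80.411) → (172.185,129.546) → (201.259,175.671) → (208.010,204.100). Open path.

**Shape 3** — `<path>` regular polygon, stroke `#ff8800` → score (S430, F1804). Machine vertices: (220.006,87.441) → (223.091,99.804) → (234.680,105.101) → (246.047,99.343) → (248.632,86.866) → (240.489,77.065) → (227.749,77.321) → (220.006,87.441). Closed: final G1 returns to the first vertex.

**Shape 4** — `<path>` rectangle, stroke `#000000` → cut (S702, F872). Machine vertices: (82.791,232.923) → (115.323,232.923) → (115.323,184.400) → (82.791,184.400) → (82.791,232.923). Closed: final G1 returns to the first vertex.

**Shape 5** — `<polygon>` regular polygon, stroke `#ff8800` → score (S430, F1804). Machine vertices: (77.956,111.763) → (124.411,71.179) → (100.169,14.457) → (38.731,19.984) → (25.003,80.123) → (77.956,111.763). Closed: final G1 returns to the first vertex.

**Shape 6** — `<polygon>` closed polygon, stroke `#ff8800` → score (S430, F1804). Machine vertices: (132.574,108.083) → (176.411,67.419) → (242.982,120.317) → (132.574,108.083). Closed: final G1 returns to the first vertex.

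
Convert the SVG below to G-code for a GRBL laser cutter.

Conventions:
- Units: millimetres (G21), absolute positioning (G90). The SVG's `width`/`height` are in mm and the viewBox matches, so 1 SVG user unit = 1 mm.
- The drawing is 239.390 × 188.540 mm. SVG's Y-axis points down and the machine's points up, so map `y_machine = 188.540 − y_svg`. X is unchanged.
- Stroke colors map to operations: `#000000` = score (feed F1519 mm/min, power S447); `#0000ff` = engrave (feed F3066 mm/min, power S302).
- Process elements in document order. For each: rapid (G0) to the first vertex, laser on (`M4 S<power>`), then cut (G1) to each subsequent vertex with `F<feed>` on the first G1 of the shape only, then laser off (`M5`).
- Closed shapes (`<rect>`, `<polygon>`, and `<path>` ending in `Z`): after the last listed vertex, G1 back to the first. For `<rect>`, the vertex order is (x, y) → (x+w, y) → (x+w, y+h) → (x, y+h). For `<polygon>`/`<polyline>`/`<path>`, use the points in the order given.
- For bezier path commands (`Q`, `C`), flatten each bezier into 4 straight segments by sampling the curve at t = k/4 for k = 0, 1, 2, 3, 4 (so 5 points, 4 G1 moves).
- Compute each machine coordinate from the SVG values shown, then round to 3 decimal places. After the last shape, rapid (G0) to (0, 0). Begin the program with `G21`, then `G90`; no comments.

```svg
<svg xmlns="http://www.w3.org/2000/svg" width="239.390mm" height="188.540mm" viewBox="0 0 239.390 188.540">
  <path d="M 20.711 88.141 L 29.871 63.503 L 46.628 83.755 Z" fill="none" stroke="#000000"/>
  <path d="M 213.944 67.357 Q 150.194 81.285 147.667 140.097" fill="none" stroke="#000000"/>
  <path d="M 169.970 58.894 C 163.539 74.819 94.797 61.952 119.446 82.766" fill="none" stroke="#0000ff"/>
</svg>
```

G21
G90
G0 X20.711 Y100.399
M4 S447
G1 X29.871 Y125.037 F1519
G1 X46.628 Y104.785
G1 X20.711 Y100.399
M5
G0 X213.944 Y121.183
M4 S447
G1 X185.895 Y111.414 F1519
G1 X165.500 Y96.034
G1 X152.757 Y75.044
G1 X147.667 Y48.443
M5
G0 X169.970 Y129.646
M4 S302
G1 X155.896 Y122.125 F3066
G1 X133.053 Y119.543
G1 X116.037 Y116.045
G1 X119.446 Y105.774
M5
G0 X0.000 Y0.000

1 u = 1 mm; y_m = 188.540 − y.

[1] `<path>` regular polygon, #000000→score S447 F1519: (20.711,100.399) → (29.871,125.037) → (46.628,104.785) → (20.711,100.399) (closed)

[2] `<path>` quadratic bezier, #000000→score S447 F1519: (213.944,121.183) → (185.895,111.414) → (165.500,96.034) → (152.757,75.044) → (147.667,48.443)

[3] `<path>` cubic bezier, #0000ff→engrave S302 F3066: (169.970,129.646) → (155.896,122.125) → (133.053,119.543) → (116.037,116.045) → (119.446,105.774)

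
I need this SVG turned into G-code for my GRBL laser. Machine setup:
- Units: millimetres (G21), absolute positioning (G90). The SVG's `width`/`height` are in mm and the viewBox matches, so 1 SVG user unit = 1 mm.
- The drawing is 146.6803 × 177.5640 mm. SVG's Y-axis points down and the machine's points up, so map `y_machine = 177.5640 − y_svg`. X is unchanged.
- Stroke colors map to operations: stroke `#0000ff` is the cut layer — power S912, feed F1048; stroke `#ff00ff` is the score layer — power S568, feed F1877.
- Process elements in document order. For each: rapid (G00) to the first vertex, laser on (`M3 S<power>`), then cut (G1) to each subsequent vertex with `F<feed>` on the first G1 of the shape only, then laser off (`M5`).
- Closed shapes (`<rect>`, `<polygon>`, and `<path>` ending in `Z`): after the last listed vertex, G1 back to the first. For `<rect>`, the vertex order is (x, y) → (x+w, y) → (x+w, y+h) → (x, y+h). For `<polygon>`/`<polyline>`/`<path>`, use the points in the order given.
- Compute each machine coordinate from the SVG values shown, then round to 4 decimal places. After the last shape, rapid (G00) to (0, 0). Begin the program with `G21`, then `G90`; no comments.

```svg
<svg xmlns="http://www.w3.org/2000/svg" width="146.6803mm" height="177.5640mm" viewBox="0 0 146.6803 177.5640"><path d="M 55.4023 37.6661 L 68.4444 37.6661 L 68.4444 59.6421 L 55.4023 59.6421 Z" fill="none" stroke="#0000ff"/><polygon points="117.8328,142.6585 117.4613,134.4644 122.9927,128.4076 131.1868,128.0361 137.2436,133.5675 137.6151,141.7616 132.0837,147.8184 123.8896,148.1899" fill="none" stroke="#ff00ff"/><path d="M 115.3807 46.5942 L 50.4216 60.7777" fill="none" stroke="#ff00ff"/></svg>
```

G21
G90
G00 X55.4023 Y139.8979
M3 S912
G1 X68.4444 Y139.8979 F1048
G1 X68.4444 Y117.9219
G1 X55.4023 Y117.9219
G1 X55.4023 Y139.8979
M5
G00 X117.8328 Y34.9055
M3 S568
G1 X117.4613 Y43.0996 F1877
G1 X122.9927 Y49.1564
G1 X131.1868 Y49.5279
G1 X137.2436 Y43.9965
G1 X137.6151 Y35.8024
G1 X132.0837 Y29.7456
G1 X123.8896 Y29.3741
G1 X117.8328 Y34.9055
M5
G00 X115.3807 Y130.9698
M3 S568
G1 X50.4216 Y116.7863 F1877
M5
G00 X0.0000 Y0.0000

viewBox `0 0 146.6803 177.5640` with mm width/height → 1 unit = 1 mm. Flip: y_m = 177.5640 − y_svg.

**Shape 1** — `<path>` rectangle, stroke `#0000ff` → cut (S912, F1048). Machine vertices: (55.4023,139.8979) → (68.4444,139.8979) → (68.4444,117.9219) → (55.4023,117.9219) → (55.4023,139.8979). Closed: final G1 returns to the first vertex.

**Shape 2** — `<polygon>` regular polygon, stroke `#ff00ff` → score (S568, F1877). Machine vertices: (117.8328,34.9055) → (117.4613,43.0996) → (122.9927,49.1564) → (131.1868,49.5279) → (137.2436,43.9965) → (137.6151,35.8024) → (132.0837,29.7456) → (123.8896,29.3741) → (117.8328,34.9055). Closed: final G1 returns to the first vertex.

**Shape 3** — `<path>` line segment, stroke `#ff00ff` → score (S568, F1877). Machine vertices: (115.3807,130.9698) → (50.4216,116.7863). Open path.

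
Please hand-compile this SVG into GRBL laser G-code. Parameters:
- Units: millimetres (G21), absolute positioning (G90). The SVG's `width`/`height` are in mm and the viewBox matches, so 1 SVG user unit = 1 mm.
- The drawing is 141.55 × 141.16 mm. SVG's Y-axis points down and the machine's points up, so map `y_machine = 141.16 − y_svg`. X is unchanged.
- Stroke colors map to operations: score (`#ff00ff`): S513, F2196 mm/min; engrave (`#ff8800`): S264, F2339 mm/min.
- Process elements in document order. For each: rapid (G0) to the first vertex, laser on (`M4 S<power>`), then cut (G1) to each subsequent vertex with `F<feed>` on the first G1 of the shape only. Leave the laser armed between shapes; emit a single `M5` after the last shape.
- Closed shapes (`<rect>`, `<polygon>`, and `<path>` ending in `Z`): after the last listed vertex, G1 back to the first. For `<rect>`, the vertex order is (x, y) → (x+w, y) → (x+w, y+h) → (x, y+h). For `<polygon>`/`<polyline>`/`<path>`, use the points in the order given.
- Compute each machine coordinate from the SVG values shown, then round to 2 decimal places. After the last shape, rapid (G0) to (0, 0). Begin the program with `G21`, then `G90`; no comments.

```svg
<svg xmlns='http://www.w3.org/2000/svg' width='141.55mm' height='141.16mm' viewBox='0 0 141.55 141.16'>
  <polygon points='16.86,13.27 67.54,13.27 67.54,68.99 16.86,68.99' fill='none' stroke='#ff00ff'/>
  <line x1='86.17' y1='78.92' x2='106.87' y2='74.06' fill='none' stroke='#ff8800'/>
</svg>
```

1 u = 1 mm; y_m = 141.16 − y.

[1] `<polygon>` rectangle, #ff00ff→score S513 F2196: (16.86,127.89) → (67.54,127.89) → (67.54,72.17) → (16.86,72.17) → (16.86,127.89) (closed)

[2] `<line>` line segment, #ff8800→engrave S264 F2339: (86.17,62.24) → (106.87,67.10)

G21
G90
G0 X16.86 Y127.89
M4 S513
G1 X67.54 Y127.89 F2196
G1 X67.54 Y72.17
G1 X16.86 Y72.17
G1 X16.86 Y127.89
G0 X86.17 Y62.24
M4 S264
G1 X106.87 Y67.10 F2339
M5
G0 X0.00 Y0.00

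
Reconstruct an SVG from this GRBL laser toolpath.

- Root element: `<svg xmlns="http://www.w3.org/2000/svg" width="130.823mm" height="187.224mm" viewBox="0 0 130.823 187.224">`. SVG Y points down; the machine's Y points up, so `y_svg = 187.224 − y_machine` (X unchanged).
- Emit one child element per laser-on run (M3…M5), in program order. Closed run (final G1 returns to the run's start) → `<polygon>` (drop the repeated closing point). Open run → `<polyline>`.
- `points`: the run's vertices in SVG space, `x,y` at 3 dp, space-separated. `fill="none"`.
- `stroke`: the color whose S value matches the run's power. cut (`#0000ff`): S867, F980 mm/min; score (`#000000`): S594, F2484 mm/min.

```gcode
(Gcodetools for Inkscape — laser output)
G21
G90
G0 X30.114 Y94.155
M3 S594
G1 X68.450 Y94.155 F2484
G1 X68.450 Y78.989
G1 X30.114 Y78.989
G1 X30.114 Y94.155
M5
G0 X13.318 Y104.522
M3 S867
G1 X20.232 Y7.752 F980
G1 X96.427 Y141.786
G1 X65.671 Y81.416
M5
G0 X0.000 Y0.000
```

Each laser-on run becomes one SVG element. Flip Y back into SVG space with y_svg = 187.224 − y_machine.

Run 1: power S594 maps to stroke `#000000` (score). The run returns to its start, so emit a `<polygon>` with points (Y-flipped): 30.114,93.069 68.450,93.069 68.450,108.235 30.114,108.235.

Run 2: S867 ⇒ cut layer `#0000ff`. The run is open, so emit a `<polyline>` with points (Y-flipped): 13.318,82.702 20.232,179.472 96.427,45.438 65.671,105.808.

<svg xmlns="http://www.w3.org/2000/svg" width="130.823mm" height="187.224mm" viewBox="0 0 130.823 187.224">
  <polygon points="30.114,93.069 68.450,93.069 68.450,108.235 30.114,108.235" fill="none" stroke="#000000"/>
  <polyline points="13.318,82.702 20.232,179.472 96.427,45.438 65.671,105.808" fill="none" stroke="#0000ff"/>
</svg>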